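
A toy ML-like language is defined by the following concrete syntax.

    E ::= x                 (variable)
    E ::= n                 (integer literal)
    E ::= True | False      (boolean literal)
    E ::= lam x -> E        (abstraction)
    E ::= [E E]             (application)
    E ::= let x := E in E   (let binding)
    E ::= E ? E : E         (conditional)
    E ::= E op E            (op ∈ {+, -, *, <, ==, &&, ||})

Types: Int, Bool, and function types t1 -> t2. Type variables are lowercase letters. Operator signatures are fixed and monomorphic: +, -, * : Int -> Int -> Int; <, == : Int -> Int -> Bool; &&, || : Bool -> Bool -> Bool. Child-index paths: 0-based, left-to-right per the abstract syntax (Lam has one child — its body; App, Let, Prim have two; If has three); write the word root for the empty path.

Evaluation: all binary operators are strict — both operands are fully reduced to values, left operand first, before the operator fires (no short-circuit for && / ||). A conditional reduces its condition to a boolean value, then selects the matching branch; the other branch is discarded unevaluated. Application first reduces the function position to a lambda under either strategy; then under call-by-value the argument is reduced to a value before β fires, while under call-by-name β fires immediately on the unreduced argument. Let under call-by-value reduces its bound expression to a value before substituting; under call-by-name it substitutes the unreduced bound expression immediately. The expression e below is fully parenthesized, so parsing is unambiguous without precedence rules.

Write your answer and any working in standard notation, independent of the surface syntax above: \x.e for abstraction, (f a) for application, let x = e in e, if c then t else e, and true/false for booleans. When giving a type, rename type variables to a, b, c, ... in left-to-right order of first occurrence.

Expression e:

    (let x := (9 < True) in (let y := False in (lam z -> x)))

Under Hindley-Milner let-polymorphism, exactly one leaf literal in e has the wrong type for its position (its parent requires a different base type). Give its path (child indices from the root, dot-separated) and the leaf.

Answer: 0.1 : true

Derivation:
  unify Int ~ Int
  unify Bool ~ Int
  FAIL: mismatch Bool ~ Int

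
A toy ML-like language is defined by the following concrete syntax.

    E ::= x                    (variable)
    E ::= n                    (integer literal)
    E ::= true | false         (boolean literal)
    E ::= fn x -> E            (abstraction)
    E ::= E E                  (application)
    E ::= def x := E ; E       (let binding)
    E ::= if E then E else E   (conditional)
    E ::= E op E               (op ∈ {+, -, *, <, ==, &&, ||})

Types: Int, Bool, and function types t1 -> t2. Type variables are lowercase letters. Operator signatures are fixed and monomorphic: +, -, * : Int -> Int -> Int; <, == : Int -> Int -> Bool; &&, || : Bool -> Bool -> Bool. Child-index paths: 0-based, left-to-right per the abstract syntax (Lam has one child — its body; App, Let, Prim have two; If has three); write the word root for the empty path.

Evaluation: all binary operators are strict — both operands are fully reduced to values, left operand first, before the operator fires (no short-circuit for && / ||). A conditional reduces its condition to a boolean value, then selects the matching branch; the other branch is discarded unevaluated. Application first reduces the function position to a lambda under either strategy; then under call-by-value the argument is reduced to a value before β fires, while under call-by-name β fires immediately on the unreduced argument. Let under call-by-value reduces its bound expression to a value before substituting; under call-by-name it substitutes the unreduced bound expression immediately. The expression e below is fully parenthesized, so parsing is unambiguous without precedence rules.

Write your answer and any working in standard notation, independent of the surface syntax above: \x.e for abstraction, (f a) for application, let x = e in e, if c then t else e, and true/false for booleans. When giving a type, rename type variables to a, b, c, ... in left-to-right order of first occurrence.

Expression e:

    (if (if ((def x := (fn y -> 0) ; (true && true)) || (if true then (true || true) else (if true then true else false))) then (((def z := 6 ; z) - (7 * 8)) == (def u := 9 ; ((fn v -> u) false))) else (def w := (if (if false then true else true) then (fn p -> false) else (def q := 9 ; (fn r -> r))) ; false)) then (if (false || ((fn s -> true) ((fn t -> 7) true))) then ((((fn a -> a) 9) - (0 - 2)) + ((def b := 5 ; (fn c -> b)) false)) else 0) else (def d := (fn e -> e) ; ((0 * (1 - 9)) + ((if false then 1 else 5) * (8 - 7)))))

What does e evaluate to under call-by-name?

Answer: 5

Working:
step 0: (if (if ((let x = (\y.0) in (true && true)) || (if true then (true || true) else (if true then true else false))) then (((let z = 6 in z) - (7 * 8)) == (let u = 9 in ((\v.u) false))) else (let w = (if (if false then true else true) then (\p.false) else (let q = 9 in (\r.r))) in false)) then (if (false || ((\s.true) ((\t.7) true))) then ((((\a.a) 9) - (0 - 2)) + ((let b = 5 in (\c.b)) false)) else 0) else (let d = (\e.e) in ((0 * (1 - 9)) + ((if false then 1 else 5) * (8 - 7)))))
step 1: [let@0.0.0] (if (if ((true && true) || (if true then (true || true) else (if true then true else false))) then (((let z = 6 in z) - (7 * 8)) == (let u = 9 in ((\v.u) false))) else (let w = (if (if false then true else true) then (\p.false) else (let q = 9 in (\r.r))) in false)) then (if (false || ((\s.true) ((\t.7) true))) then ((((\a.a) 9) - (0 - 2)) + ((let b = 5 in (\c.b)) false)) else 0) else (let d = (\e.e) in ((0 * (1 - 9)) + ((if false then 1 else 5) * (8 - 7)))))
step 2: [delta@0.0.0] (if (if (true || (if true then (true || true) else (if true then true else false))) then (((let z = 6 in z) - (7 * 8)) == (let u = 9 in ((\v.u) false))) else (let w = (if (if false then true else true) then (\p.false) else (let q = 9 in (\r.r))) in false)) then (if (false || ((\s.true) ((\t.7) true))) then ((((\a.a) 9) - (0 - 2)) + ((let b = 5 in (\c.b)) false)) else 0) else (let d = (\e.e) in ((0 * (1 - 9)) + ((if false then 1 else 5) * (8 - 7)))))
step 3: [if@0.0.1] (if (if (true || (true || true)) then (((let z = 6 in z) - (7 * 8)) == (let u = 9 in ((\v.u) false))) else (let w = (if (if false then true else true) then (\p.false) else (let q = 9 in (\r.r))) in false)) then (if (false || ((\s.true) ((\t.7) true))) then ((((\a.a) 9) - (0 - 2)) + ((let b = 5 in (\c.b)) false)) else 0) else (let d = (\e.e) in ((0 * (1 - 9)) + ((if false then 1 else 5) * (8 - 7)))))
step 4: [delta@0.0.1] (if (if (true || true) then (((let z = 6 in z) - (7 * 8)) == (let u = 9 in ((\v.u) false))) else (let w = (if (if false then true else true) then (\p.false) else (let q = 9 in (\r.r))) in false)) then (if (false || ((\s.true) ((\t.7) true))) then ((((\a.a) 9) - (0 - 2)) + ((let b = 5 in (\c.b)) false)) else 0) else (let d = (\e.e) in ((0 * (1 - 9)) + ((if false then 1 else 5) * (8 - 7)))))
step 5: [delta@0.0] (if (if true then (((let z = 6 in z) - (7 * 8)) == (let u = 9 in ((\v.u) false))) else (let w = (if (if false then true else true) then (\p.false) else (let q = 9 in (\r.r))) in false)) then (if (false || ((\s.true) ((\t.7) true))) then ((((\a.a) 9) - (0 - 2)) + ((let b = 5 in (\c.b)) false)) else 0) else (let d = (\e.e) in ((0 * (1 - 9)) + ((if false then 1 else 5) * (8 - 7)))))
step 6: [if@0] (if (((let z = 6 in z) - (7 * 8)) == (let u = 9 in ((\v.u) false))) then (if (false || ((\s.true) ((\t.7) true))) then ((((\a.a) 9) - (0 - 2)) + ((let b = 5 in (\c.b)) false)) else 0) else (let d = (\e.e) in ((0 * (1 - 9)) + ((if false then 1 else 5) * (8 - 7)))))
step 7: [let@0.0.0] (if ((6 - (7 * 8)) == (let u = 9 in ((\v.u) false))) then (if (false || ((\s.true) ((\t.7) true))) then ((((\a.a) 9) - (0 - 2)) + ((let b = 5 in (\c.b)) false)) else 0) else (let d = (\e.e) in ((0 * (1 - 9)) + ((if false then 1 else 5) * (8 - 7)))))
step 8: [delta@0.0.1] (if ((6 - 56) == (let u = 9 in ((\v.u) false))) then (if (false || ((\s.true) ((\t.7) true))) then ((((\a.a) 9) - (0 - 2)) + ((let b = 5 in (\c.b)) false)) else 0) else (let d = (\e.e) in ((0 * (1 - 9)) + ((if false then 1 else 5) * (8 - 7)))))
step 9: [delta@0.0] (if (-50 == (let u = 9 in ((\v.u) false))) then (if (false || ((\s.true) ((\t.7) true))) then ((((\a.a) 9) - (0 - 2)) + ((let b = 5 in (\c.b)) false)) else 0) else (let d = (\e.e) in ((0 * (1 - 9)) + ((if false then 1 else 5) * (8 - 7)))))
step 10: [let@0.1] (if (-50 == ((\v.9) false)) then (if (false || ((\s.true) ((\t.7) true))) then ((((\a.a) 9) - (0 - 2)) + ((let b = 5 in (\c.b)) false)) else 0) else (let d = (\e.e) in ((0 * (1 - 9)) + ((if false then 1 else 5) * (8 - 7)))))
step 11: [beta@0.1] (if (-50 == 9) then (if (false || ((\s.true) ((\t.7) true))) then ((((\a.a) 9) - (0 - 2)) + ((let b = 5 in (\c.b)) false)) else 0) else (let d = (\e.e) in ((0 * (1 - 9)) + ((if false then 1 else 5) * (8 - 7)))))
step 12: [delta@0] (if false then (if (false || ((\s.true) ((\t.7) true))) then ((((\a.a) 9) - (0 - 2)) + ((let b = 5 in (\c.b)) false)) else 0) else (let d = (\e.e) in ((0 * (1 - 9)) + ((if false then 1 else 5) * (8 - 7)))))
step 13: [if@root] (let d = (\e.e) in ((0 * (1 - 9)) + ((if false then 1 else 5) * (8 - 7))))
step 14: [let@root] ((0 * (1 - 9)) + ((if false then 1 else 5) * (8 - 7)))
step 15: [delta@0.1] ((0 * -8) + ((if false then 1 else 5) * (8 - 7)))
step 16: [delta@0] (0 + ((if false then 1 else 5) * (8 - 7)))
step 17: [if@1.0] (0 + (5 * (8 - 7)))
step 18: [delta@1.1] (0 + (5 * 1))
step 19: [delta@1] (0 + 5)
step 20: [delta@root] 5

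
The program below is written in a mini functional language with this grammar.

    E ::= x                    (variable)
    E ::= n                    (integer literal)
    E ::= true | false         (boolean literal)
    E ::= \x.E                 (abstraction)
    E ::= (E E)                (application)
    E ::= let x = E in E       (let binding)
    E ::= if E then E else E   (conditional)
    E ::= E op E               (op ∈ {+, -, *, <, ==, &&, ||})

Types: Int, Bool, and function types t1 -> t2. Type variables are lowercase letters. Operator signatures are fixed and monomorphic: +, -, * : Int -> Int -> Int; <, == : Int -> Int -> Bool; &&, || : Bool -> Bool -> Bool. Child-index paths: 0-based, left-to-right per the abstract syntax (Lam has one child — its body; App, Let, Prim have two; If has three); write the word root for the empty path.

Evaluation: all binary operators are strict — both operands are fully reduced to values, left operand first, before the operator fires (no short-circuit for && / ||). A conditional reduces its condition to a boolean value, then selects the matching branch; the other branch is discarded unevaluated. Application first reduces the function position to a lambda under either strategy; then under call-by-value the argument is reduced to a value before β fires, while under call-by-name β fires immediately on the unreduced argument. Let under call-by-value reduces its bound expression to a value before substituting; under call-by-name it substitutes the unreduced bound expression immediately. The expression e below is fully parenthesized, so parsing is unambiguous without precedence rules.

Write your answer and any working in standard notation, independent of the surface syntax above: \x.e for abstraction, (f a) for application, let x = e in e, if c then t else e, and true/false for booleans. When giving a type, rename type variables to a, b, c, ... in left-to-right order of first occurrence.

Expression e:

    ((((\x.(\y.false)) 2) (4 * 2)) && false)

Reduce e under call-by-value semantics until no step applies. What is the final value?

Trace:
step 0: ((((\x.(\y.false)) 2) (4 * 2)) && false)
step 1: [beta@0.0] (((\y.false) (4 * 2)) && false)
step 2: [delta@0.1] (((\y.false) 8) && false)
step 3: [beta@0] (false && false)
step 4: [delta@root] false

Answer: false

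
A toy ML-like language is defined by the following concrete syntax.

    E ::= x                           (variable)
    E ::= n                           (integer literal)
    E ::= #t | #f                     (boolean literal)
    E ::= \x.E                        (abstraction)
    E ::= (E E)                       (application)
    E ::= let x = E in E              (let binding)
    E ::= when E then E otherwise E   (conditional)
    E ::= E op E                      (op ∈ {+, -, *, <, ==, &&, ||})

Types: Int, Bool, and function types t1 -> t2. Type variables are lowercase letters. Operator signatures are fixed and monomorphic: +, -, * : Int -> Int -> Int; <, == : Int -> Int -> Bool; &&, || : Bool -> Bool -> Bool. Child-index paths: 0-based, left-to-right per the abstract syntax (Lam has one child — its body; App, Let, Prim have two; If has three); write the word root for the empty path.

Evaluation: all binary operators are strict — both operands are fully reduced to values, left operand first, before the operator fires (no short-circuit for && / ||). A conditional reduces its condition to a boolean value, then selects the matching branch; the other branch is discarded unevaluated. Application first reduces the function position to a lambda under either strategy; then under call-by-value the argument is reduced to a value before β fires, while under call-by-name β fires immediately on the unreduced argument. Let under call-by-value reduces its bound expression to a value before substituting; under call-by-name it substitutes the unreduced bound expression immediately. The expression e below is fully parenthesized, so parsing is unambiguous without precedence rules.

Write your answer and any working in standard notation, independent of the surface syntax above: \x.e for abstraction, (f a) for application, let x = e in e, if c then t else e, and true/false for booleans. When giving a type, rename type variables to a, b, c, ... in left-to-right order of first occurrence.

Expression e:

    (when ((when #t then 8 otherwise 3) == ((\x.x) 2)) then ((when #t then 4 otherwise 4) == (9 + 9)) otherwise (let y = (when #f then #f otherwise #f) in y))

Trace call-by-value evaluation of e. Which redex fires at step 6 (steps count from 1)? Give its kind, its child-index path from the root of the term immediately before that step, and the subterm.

Trace:
step 0: (if ((if true then 8 else 3) == ((\x.x) 2)) then ((if true then 4 else 4) == (9 + 9)) else (let y = (if false then false else false) in y))
step 1: [if@0.0] (if (8 == ((\x.x) 2)) then ((if true then 4 else 4) == (9 + 9)) else (let y = (if false then false else false) in y))
step 2: [beta@0.1] (if (8 == 2) then ((if true then 4 else 4) == (9 + 9)) else (let y = (if false then false else false) in y))
step 3: [delta@0] (if false then ((if true then 4 else 4) == (9 + 9)) else (let y = (if false then false else false) in y))
step 4: [if@root] (let y = (if false then false else false) in y)
step 5: [if@0] (let y = false in y)
step 6: [let@root] false

Answer: let at root : (let y = false in y)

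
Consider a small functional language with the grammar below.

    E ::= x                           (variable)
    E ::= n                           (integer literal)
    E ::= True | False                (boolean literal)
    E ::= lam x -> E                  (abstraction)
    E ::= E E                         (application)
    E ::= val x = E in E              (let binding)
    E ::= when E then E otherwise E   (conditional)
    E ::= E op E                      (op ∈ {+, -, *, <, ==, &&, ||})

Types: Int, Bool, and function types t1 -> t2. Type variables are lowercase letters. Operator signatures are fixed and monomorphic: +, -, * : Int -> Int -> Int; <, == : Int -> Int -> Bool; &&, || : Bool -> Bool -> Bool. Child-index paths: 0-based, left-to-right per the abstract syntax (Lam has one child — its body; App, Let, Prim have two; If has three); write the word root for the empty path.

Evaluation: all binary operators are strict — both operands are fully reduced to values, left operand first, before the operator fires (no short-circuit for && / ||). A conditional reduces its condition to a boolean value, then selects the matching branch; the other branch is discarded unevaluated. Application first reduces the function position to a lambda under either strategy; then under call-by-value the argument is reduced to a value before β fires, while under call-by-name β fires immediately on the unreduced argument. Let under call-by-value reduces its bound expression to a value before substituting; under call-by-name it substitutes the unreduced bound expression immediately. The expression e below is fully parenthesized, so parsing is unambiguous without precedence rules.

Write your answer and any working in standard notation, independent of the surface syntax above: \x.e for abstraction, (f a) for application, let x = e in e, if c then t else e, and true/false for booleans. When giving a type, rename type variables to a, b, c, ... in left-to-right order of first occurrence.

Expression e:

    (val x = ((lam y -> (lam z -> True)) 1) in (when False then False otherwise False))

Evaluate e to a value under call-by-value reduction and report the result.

Answer: false

Derivation:
step 0: (let x = ((\y.(\z.true)) 1) in (if false then false else false))
step 1: [beta@0] (let x = (\z.true) in (if false then false else false))
step 2: [let@root] (if false then false else false)
step 3: [if@root] false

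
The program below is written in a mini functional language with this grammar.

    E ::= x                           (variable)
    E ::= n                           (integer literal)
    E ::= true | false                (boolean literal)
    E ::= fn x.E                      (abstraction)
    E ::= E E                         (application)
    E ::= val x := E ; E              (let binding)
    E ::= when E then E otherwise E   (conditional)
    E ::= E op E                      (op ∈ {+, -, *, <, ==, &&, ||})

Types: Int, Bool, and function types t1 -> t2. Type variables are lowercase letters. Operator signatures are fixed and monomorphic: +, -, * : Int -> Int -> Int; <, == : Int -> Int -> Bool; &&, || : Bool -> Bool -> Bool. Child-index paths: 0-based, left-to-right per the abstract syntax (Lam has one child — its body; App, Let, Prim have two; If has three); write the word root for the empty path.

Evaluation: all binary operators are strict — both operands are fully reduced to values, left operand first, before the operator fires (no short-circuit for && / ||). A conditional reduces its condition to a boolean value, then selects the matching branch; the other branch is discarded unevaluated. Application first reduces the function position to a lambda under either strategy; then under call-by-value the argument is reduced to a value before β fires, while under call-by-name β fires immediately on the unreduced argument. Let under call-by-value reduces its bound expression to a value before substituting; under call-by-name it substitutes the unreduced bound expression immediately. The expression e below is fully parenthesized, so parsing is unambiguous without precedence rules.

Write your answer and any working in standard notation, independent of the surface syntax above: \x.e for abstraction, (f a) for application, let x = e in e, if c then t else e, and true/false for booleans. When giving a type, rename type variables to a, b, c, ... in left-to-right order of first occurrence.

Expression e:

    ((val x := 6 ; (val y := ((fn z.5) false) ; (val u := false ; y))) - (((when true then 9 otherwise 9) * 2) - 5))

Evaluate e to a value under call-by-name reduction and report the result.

Answer: -8

Trace:
step 0: ((let x = 6 in (let y = ((\z.5) false) in (let u = false in y))) - (((if true then 9 else 9) * 2) - 5))
step 1: [let@0] ((let y = ((\z.5) false) in (let u = false in y)) - (((if true then 9 else 9) * 2) - 5))
step 2: [let@0] ((let u = false in ((\z.5) false)) - (((if true then 9 else 9) * 2) - 5))
step 3: [let@0] (((\z.5) false) - (((if true then 9 else 9) * 2) - 5))
step 4: [beta@0] (5 - (((if true then 9 else 9) * 2) - 5))
step 5: [if@1.0.0] (5 - ((9 * 2) - 5))
step 6: [delta@1.0] (5 - (18 - 5))
step 7: [delta@1] (5 - 13)
step 8: [delta@root] -8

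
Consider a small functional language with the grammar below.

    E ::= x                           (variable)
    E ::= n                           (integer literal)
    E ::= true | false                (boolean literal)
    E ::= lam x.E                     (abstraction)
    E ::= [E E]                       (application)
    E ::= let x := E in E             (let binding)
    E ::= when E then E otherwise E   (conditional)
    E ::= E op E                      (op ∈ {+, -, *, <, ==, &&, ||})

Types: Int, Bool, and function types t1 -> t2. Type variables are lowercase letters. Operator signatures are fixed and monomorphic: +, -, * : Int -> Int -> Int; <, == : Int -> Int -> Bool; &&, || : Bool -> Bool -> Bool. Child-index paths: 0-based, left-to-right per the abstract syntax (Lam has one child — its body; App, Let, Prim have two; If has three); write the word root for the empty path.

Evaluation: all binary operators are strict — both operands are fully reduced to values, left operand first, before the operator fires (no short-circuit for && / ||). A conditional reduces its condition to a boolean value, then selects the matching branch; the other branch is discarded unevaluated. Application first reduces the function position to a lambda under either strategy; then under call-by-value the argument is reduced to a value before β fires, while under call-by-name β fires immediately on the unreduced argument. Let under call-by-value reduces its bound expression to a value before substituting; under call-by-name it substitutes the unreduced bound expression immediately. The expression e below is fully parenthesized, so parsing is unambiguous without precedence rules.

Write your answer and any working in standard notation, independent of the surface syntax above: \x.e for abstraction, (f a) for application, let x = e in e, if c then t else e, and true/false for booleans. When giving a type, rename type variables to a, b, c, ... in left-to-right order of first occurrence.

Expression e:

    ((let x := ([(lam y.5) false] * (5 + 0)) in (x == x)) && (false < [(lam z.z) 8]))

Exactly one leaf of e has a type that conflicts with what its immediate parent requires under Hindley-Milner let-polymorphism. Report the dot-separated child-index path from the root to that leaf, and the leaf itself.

Derivation:
\y._ : a -> Int
  unify a -> Int ~ Bool -> b
  unify a ~ Bool
  unify Int ~ b
_ _ : Int
  unify Int ~ Int
  unify Int ~ Int
  unify Int ~ Int
  unify Int ~ Int
let x : Int
x : Int
  unify Int ~ Int
x : Int
  unify Int ~ Int
  unify Bool ~ Bool
  unify Bool ~ Int
  FAIL: mismatch Bool ~ Int

Answer: 1.0 : false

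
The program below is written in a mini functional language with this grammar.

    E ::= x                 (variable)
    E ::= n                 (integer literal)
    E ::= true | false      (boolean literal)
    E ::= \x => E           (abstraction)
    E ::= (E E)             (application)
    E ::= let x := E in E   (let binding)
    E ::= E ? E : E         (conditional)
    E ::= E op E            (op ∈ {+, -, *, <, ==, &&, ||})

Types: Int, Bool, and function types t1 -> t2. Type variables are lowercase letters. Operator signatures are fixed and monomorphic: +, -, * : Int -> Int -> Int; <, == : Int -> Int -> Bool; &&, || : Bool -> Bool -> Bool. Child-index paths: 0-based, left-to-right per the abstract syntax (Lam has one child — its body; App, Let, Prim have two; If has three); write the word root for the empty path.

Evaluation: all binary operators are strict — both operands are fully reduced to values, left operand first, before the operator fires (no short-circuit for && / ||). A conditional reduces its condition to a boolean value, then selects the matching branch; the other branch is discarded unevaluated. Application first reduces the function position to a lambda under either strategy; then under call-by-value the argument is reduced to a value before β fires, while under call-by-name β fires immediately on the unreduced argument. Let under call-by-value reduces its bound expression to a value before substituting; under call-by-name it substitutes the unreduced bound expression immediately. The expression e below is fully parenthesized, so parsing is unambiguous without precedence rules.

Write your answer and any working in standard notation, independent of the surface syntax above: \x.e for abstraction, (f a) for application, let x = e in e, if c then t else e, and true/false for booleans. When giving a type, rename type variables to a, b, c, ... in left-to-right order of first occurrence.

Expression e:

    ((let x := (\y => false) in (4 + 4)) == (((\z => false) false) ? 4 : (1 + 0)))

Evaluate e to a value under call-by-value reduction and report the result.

Answer: false

Trace:
step 0: ((let x = (\y.false) in (4 + 4)) == (if ((\z.false) false) then 4 else (1 + 0)))
step 1: [let@0] ((4 + 4) == (if ((\z.false) false) then 4 else (1 + 0)))
step 2: [delta@0] (8 == (if ((\z.false) false) then 4 else (1 + 0)))
step 3: [beta@1.0] (8 == (if false then 4 else (1 + 0)))
step 4: [if@1] (8 == (1 + 0))
step 5: [delta@1] (8 == 1)
step 6: [delta@root] false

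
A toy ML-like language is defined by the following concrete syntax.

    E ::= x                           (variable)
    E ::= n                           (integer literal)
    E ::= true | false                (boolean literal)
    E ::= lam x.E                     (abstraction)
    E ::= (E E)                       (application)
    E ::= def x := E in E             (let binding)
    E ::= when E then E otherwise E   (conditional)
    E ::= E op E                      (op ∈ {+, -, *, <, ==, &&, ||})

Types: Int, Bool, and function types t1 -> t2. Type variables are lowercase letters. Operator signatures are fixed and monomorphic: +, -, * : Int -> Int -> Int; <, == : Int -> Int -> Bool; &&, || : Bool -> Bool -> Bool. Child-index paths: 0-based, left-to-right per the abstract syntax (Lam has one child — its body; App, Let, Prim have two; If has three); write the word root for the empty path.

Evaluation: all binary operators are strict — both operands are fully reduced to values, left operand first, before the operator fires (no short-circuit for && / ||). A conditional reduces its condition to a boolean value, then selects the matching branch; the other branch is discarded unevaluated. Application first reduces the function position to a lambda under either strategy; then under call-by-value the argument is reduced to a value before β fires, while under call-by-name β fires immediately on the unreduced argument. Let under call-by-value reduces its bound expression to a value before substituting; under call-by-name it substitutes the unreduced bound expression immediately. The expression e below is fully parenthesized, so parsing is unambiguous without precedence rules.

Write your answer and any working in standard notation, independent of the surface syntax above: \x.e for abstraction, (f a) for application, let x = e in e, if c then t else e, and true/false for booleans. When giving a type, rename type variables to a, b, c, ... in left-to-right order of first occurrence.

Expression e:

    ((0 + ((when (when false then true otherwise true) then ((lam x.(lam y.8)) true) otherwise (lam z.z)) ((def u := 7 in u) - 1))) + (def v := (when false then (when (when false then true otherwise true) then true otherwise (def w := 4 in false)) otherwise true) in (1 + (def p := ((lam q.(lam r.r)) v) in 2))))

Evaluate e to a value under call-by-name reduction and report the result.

Answer: 11

Working:
step 0: ((0 + ((if (if false then true else true) then ((\x.(\y.8)) true) else (\z.z)) ((let u = 7 in u) - 1))) + (let v = (if false then (if (if false then true else true) then true else (let w = 4 in false)) else true) in (1 + (let p = ((\q.(\r.r)) v) in 2))))
step 1: [if@0.1.0.0] ((0 + ((if true then ((\x.(\y.8)) true) else (\z.z)) ((let u = 7 in u) - 1))) + (let v = (if false then (if (if false then true else true) then true else (let w = 4 in false)) else true) in (1 + (let p = ((\q.(\r.r)) v) in 2))))
step 2: [if@0.1.0] ((0 + (((\x.(\y.8)) true) ((let u = 7 in u) - 1))) + (let v = (if false then (if (if false then true else true) then true else (let w = 4 in false)) else true) in (1 + (let p = ((\q.(\r.r)) v) in 2))))
step 3: [beta@0.1.0] ((0 + ((\y.8) ((let u = 7 in u) - 1))) + (let v = (if false then (if (if false then true else true) then true else (let w = 4 in false)) else true) in (1 + (let p = ((\q.(\r.r)) v) in 2))))
step 4: [beta@0.1] ((0 + 8) + (let v = (if false then (if (if false then true else true) then true else (let w = 4 in false)) else true) in (1 + (let p = ((\q.(\r.r)) v) in 2))))
step 5: [delta@0] (8 + (let v = (if false then (if (if false then true else true) then true else (let w = 4 in false)) else true) in (1 + (let p = ((\q.(\r.r)) v) in 2))))
step 6: [let@1] (8 + (1 + (let p = ((\q.(\r.r)) (if false then (if (if false then true else true) then true else (let w = 4 in false)) else true)) in 2)))
step 7: [let@1.1] (8 + (1 + 2))
step 8: [delta@1] (8 + 3)
step 9: [delta@root] 11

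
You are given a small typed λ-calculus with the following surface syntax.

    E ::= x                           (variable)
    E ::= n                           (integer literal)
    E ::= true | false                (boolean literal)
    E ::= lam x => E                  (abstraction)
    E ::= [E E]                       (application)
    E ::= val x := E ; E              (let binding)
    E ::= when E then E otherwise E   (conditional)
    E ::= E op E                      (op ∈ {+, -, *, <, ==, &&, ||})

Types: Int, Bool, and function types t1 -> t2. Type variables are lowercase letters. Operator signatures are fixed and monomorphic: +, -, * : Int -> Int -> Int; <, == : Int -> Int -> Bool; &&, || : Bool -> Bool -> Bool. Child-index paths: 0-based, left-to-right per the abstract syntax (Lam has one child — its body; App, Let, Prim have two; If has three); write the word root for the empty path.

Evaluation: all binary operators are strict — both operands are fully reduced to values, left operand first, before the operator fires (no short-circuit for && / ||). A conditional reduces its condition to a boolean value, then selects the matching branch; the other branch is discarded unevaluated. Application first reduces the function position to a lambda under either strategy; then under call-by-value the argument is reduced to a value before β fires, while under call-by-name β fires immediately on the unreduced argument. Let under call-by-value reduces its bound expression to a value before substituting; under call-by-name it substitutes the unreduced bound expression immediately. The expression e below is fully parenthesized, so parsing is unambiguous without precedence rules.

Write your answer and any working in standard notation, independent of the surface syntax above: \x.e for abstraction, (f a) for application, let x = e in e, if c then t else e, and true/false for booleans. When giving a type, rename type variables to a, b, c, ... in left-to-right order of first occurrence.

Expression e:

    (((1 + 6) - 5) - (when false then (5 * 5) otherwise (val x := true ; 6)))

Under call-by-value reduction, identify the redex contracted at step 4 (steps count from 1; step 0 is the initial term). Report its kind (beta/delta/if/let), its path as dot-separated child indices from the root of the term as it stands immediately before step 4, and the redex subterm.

Answer: let at 1 : (let x = true in 6)

Derivation:
step 0: (((1 + 6) - 5) - (if false then (5 * 5) else (let x = true in 6)))
step 1: [delta@0.0] ((7 - 5) - (if false then (5 * 5) else (let x = true in 6)))
step 2: [delta@0] (2 - (if false then (5 * 5) else (let x = true in 6)))
step 3: [if@1] (2 - (let x = true in 6))
step 4: [let@1] (2 - 6)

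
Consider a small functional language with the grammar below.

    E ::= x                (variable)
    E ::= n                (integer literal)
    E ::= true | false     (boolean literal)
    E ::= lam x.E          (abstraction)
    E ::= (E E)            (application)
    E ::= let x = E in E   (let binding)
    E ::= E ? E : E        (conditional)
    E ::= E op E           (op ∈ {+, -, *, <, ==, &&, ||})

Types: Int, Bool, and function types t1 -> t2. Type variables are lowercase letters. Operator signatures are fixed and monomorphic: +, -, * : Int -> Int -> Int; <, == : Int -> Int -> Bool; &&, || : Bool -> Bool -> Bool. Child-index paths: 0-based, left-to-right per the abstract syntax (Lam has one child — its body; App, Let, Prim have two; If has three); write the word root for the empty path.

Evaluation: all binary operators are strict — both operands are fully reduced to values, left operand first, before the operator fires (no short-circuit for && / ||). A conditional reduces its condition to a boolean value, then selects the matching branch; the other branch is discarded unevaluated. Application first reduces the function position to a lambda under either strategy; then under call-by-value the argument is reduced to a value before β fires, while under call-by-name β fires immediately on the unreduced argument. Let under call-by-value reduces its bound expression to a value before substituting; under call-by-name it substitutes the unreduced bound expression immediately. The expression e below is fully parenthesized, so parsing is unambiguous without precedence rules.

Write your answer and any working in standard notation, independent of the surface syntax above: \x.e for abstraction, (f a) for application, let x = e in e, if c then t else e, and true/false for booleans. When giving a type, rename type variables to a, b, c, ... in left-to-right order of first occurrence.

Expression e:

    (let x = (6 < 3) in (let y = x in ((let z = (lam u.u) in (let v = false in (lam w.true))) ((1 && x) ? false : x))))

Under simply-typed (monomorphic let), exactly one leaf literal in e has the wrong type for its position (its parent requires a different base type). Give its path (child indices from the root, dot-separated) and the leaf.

Answer: 1.1.1.0.0 : 1

Trace:
  unify Int ~ Int
  unify Int ~ Int
let x : Bool
x : Bool
let y : Bool
u : a
\u._ : a -> a
let z : a -> a
let v : Bool
\w._ : b -> Bool
  unify Int ~ Bool
  FAIL: mismatch Int ~ Bool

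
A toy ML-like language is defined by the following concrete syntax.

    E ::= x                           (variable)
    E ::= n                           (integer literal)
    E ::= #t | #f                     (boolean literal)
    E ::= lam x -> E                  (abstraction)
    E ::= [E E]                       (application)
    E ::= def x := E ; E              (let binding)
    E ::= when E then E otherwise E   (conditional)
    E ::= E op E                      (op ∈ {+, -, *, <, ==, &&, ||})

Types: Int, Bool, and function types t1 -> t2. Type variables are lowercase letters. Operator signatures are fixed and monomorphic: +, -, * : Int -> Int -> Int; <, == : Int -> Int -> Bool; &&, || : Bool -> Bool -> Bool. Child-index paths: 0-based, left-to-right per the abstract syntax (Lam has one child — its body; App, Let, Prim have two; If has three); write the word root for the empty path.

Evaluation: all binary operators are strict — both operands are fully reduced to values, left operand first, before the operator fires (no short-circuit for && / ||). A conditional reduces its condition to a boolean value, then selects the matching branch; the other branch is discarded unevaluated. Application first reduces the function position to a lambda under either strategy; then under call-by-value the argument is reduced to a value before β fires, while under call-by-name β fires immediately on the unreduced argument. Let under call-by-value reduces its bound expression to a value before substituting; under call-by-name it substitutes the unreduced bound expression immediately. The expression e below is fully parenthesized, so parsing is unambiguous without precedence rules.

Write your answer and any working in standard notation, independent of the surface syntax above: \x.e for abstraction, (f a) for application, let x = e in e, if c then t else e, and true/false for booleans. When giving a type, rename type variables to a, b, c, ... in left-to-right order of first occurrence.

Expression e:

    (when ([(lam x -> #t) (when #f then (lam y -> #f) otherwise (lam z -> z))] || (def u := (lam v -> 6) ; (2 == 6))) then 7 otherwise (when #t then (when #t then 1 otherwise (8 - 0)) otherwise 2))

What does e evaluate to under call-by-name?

Derivation:
step 0: (if (((\x.true) (if false then (\y.false) else (\z.z))) || (let u = (\v.6) in (2 == 6))) then 7 else (if true then (if true then 1 else (8 - 0)) else 2))
step 1: [beta@0.0] (if (true || (let u = (\v.6) in (2 == 6))) then 7 else (if true then (if true then 1 else (8 - 0)) else 2))
step 2: [let@0.1] (if (true || (2 == 6)) then 7 else (if true then (if true then 1 else (8 - 0)) else 2))
step 3: [delta@0.1] (if (true || false) then 7 else (if true then (if true then 1 else (8 - 0)) else 2))
step 4: [delta@0] (if true then 7 else (if true then (if true then 1 else (8 - 0)) else 2))
step 5: [if@root] 7

Answer: 7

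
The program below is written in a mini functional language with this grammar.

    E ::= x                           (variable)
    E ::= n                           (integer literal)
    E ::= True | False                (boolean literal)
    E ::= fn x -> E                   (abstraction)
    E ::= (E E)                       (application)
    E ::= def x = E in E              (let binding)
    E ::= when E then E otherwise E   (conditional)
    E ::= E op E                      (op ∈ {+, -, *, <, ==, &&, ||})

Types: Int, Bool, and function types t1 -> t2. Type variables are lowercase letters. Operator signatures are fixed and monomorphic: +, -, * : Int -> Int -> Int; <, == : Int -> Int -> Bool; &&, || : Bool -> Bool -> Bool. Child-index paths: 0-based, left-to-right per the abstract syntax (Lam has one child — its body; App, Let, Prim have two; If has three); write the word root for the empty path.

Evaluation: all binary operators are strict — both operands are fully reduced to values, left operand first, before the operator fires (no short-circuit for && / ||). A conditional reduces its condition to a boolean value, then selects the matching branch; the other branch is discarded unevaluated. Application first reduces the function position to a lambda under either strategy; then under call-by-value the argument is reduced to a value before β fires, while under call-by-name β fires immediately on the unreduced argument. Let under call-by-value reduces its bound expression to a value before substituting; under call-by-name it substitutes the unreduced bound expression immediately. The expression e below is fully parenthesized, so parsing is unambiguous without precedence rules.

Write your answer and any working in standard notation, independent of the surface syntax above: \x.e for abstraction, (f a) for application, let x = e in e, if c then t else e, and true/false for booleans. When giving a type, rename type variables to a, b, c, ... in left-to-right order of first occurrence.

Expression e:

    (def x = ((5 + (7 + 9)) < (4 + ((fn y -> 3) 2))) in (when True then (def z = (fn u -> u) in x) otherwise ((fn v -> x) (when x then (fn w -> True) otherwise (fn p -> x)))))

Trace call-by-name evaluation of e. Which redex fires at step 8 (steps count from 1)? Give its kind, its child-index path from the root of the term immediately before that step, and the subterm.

Answer: delta at root : (21 < 7)

Derivation:
step 0: (let x = ((5 + (7 + 9)) < (4 + ((\y.3) 2))) in (if true then (let z = (\u.u) in x) else ((\v.x) (if x then (\w.true) else (\p.x)))))
step 1: [let@root] (if true then (let z = (\u.u) in ((5 + (7 + 9)) < (4 + ((\y.3) 2)))) else ((\v.((5 + (7 + 9)) < (4 + ((\y.3) 2)))) (if ((5 + (7 + 9)) < (4 + ((\y.3) 2))) then (\w.true) else (\p.((5 + (7 + 9)) < (4 + ((\y.3) 2)))))))
step 2: [if@root] (let z = (\u.u) in ((5 + (7 + 9)) < (4 + ((\y.3) 2))))
step 3: [let@root] ((5 + (7 + 9)) < (4 + ((\y.3) 2)))
step 4: [delta@0.1] ((5 + 16) < (4 + ((\y.3) 2)))
step 5: [delta@0] (21 < (4 + ((\y.3) 2)))
step 6: [beta@1.1] (21 < (4 + 3))
step 7: [delta@1] (21 < 7)
step 8: [delta@root] false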